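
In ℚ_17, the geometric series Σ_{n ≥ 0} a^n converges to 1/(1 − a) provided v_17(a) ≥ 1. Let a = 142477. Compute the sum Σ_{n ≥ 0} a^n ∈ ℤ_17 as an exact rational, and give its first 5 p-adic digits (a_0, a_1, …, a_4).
Σ a^n = 1/(1 − a) = -1/142476;  first 5 digits = (1, 0, 0, 12, 1)

v_17(a) = 3 ≥ 1, so the series converges in ℤ_17 to 1/(1 − a) = 1/(1 − 142477) = -1/142476. Expand this rational in ℤ_17: compute digits iteratively via d_i = x_i mod 17, x_{i+1} = (x_i − d_i)/17. The first 5 digits are (1, 0, 0, 12, 1).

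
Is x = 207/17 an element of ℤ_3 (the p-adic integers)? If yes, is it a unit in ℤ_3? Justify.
x ∈ ℤ_3 but not a unit; v_3(x) = 2 > 0

ℤ_3 = {x ∈ ℚ_3 : v_3(x) ≥ 0} and ℤ_3^× = {x ∈ ℤ_3 : v_3(x) = 0}. Here v_3(207/17) = v_3(num) − v_3(den) = 2; compare against these criteria.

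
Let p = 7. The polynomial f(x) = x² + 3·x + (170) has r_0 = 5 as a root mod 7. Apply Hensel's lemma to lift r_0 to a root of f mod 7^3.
r_2 = 264 (mod 343)

Hensel: r_{i+1} = r_i − f(r_i)·(f′(r_i))^{-1} mod 7^{i+2}, f′(x) = 2x + 3. Iterate:
  r_0 = 5 (mod 7)
  r_1 = 19 (mod 49)
  r_2 = 264 (mod 343)
Final: r = 264 satisfies f(r) ≡ 0 mod 7^3.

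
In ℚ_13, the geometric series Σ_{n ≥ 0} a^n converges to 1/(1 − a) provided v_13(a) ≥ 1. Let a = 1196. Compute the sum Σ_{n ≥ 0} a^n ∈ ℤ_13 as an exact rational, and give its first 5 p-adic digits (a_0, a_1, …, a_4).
Σ a^n = 1/(1 − a) = -1/1195;  first 5 digits = (1, 1, 8, 2, 7)

v_13(a) = 1 ≥ 1, so the series converges in ℤ_13 to 1/(1 − a) = 1/(1 − 1196) = -1/1195. Expand this rational in ℤ_13: compute digits iteratively via d_i = x_i mod 13, x_{i+1} = (x_i − d_i)/13. The first 5 digits are (1, 1, 8, 2, 7).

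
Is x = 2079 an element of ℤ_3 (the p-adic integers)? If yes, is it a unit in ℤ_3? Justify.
x ∈ ℤ_3 but not a unit; v_3(x) = 3 > 0

ℤ_3 = {x ∈ ℚ_3 : v_3(x) ≥ 0} and ℤ_3^× = {x ∈ ℤ_3 : v_3(x) = 0}. Here v_3(2079) = v_3(num) − v_3(den) = 3; compare against these criteria.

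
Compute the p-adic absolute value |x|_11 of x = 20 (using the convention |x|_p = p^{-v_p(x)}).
|20|_11 = 1

Step 1 — compute v_11(x) by factoring powers of 11 out of the numerator and denominator: v_11(20) = 0. Step 2 — apply |x|_p = p^{-v_p(x)} = 11^{0} = 1.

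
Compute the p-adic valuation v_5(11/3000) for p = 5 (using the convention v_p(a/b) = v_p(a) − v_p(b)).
v_5(11/3000) = -3

Factor powers of 5 from the numerator and denominator of the reduced fraction: 11 = 5^0 · 11 and 3000 = 5^3 · 24. Apply v_p(a/b) = v_p(a) − v_p(b): v_5(11/3000) = 0 − 3 = -3.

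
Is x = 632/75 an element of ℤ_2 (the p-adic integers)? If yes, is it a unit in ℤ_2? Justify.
x ∈ ℤ_2 but not a unit; v_2(x) = 3 > 0

ℤ_2 = {x ∈ ℚ_2 : v_2(x) ≥ 0} and ℤ_2^× = {x ∈ ℤ_2 : v_2(x) = 0}. Here v_2(632/75) = v_2(num) − v_2(den) = 3; compare against these criteria.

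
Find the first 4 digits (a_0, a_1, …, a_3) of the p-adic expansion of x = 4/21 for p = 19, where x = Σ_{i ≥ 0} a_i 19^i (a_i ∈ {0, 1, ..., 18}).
(a_0, …, a_3) = (2, 18, 9, 4)

v_19(4/21) = 0 (numerator and denominator both coprime to 19), so x ∈ ℤ_19^×. Compute digits iteratively via a_i = x_i mod 19, x_{i+1} = (x_i − a_i)/19, with x_0 = x:
  x_0 = 4/21;  a_0 = 2;  x_1 = (x_0 − 2)/19 = -2/21
  x_1 = -2/21;  a_1 = 18;  x_2 = (x_1 − 18)/19 = -20/21
  x_2 = -20/21;  a_2 = 9;  x_3 = (x_2 − 9)/19 = -11/21
  x_3 = -11/21;  a_3 = 4;  x_4 = (x_3 − 4)/19 = -5/21
Digits: (2, 18, 9, 4).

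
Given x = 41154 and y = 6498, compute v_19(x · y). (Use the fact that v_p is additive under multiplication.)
v_19(267418692) = 5

v_p(x) = 3 (factor: 41154 = 19^3 · 6); v_p(y) = 2 (factor: 6498 = 19^2 · 18). Additivity: v_p(xy) = v_p(x) + v_p(y) = 3 + 2 = 5. (Direct check: xy = 267418692 = 19^5 · (108).)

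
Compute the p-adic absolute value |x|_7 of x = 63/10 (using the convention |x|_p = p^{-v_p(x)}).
|63/10|_7 = 1/7

Step 1 — compute v_7(x) by factoring powers of 7 out of the numerator and denominator: v_7(63/10) = 1. Step 2 — apply |x|_p = p^{-v_p(x)} = 7^{-1} = 1/7.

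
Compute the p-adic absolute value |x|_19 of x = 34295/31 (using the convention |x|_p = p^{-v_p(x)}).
|34295/31|_19 = 1/6859

Step 1 — compute v_19(x) by factoring powers of 19 out of the numerator and denominator: v_19(34295/31) = 3. Step 2 — apply |x|_p = p^{-v_p(x)} = 19^{-3} = 1/6859.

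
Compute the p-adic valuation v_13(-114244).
v_13(-114244) = 4

v_13(n) is the largest exponent k such that 13^k divides n. Factor out: -114244 = -13^4 · 4. (Sign doesn't affect v_p.) So v_13(-114244) = 4.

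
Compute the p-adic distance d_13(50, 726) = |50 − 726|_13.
d_13(50, 726) = 1/169

Step 1 — x − y = 50 − 726 = -676. Step 2 — v_13(-676) = 2 (factor: -676 = −(13^2 · 4); the sign does not affect v_p). Step 3 — |x − y|_13 = 13^{-2} = 1/169.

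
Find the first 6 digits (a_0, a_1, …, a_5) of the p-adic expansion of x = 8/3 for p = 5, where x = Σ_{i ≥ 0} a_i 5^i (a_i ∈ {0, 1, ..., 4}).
(a_0, …, a_5) = (1, 2, 3, 1, 3, 1)

v_5(8/3) = 0 (numerator and denominator both coprime to 5), so x ∈ ℤ_5^×. Compute digits iteratively via a_i = x_i mod 5, x_{i+1} = (x_i − a_i)/5, with x_0 = x:
  x_0 = 8/3;  a_0 = 1;  x_1 = (x_0 − 1)/5 = 1/3
  x_1 = 1/3;  a_1 = 2;  x_2 = (x_1 − 2)/5 = -1/3
  x_2 = -1/3;  a_2 = 3;  x_3 = (x_2 − 3)/5 = -2/3
  x_3 = -2/3;  a_3 = 1;  x_4 = (x_3 − 1)/5 = -1/3
  x_4 = -1/3;  a_4 = 3;  x_5 = (x_4 − 3)/5 = -2/3
  x_5 = -2/3;  a_5 = 1;  x_6 = (x_5 − 1)/5 = -1/3
Digits: (1, 2, 3, 1, 3, 1).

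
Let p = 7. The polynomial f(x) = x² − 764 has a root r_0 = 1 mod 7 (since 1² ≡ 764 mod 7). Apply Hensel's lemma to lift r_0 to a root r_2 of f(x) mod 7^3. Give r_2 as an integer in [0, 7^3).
r_2 = 113 (mod 343)

Hensel's recurrence: r_{i+1} = r_i − f(r_i)·(f′(r_i))^{-1} mod 7^{i+2}, with f′(x) = 2x. Iterate:
  r_0 = 1 (mod 7)
  r_1 = 15 (mod 49)
  r_2 = 113 (mod 343)
Final: r_2 = 113, and one checks f(r_2) ≡ 0 mod 7^3.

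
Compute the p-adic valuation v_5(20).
v_5(20) = 1

v_5(n) is the largest exponent k such that 5^k divides n. Factor out: 20 = 5^1 · 4. (Sign doesn't affect v_p.) So v_5(20) = 1.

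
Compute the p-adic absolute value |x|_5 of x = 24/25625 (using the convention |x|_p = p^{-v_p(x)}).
|24/25625|_5 = 625

Step 1 — compute v_5(x) by factoring powers of 5 out of the numerator and denominator: v_5(24/25625) = -4. Step 2 — apply |x|_p = p^{-v_p(x)} = 5^{4} = 625.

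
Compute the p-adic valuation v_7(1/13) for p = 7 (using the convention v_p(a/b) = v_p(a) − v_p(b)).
v_7(1/13) = 0

Factor powers of 7 from the numerator and denominator of the reduced fraction: 1 = 7^0 · 1 and 13 = 7^0 · 13. Apply v_p(a/b) = v_p(a) − v_p(b): v_7(1/13) = 0 − 0 = 0.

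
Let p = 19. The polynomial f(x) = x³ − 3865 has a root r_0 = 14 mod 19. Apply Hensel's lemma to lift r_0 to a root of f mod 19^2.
r_1 = 337 (mod 361)

Hensel: r_{i+1} = r_i − f(r_i)/f′(r_i) mod 19^{i+2}, where f′(x) = 3x². Iterate:
  r_0 = 14 (mod 19)
  r_1 = 337 (mod 361)
Final: r = 337 with f(r) ≡ 0 mod 19^2.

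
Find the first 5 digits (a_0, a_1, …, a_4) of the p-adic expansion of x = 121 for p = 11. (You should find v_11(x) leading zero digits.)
(a_0, …, a_4) = (0, 0, 1, 0, 0)

v_11(121) = 2, so a_0 = ... = a_1 = 0. Factor out: x = 11^2 · u with u = 1 a unit in ℤ_11. Expand u iteratively via a_{v+i} = u_i mod 11, u_{i+1} = (u_i − a_{v+i})/11:
  u_0 = 1;  a_2 = 1;  u_1 = (u_0 − 1)/11 = 0
  u_1 = 0;  a_3 = 0;  u_2 = (u_1 − 0)/11 = 0
  u_2 = 0;  a_4 = 0;  u_3 = (u_2 − 0)/11 = 0
Digits: (0, 0, 1, 0, 0).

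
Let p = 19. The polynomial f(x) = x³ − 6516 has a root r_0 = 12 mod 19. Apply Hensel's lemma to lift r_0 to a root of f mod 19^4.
r_3 = 102878 (mod 130321)

Hensel: r_{i+1} = r_i − f(r_i)/f′(r_i) mod 19^{i+2}, where f′(x) = 3x². Iterate:
  r_0 = 12 (mod 19)
  r_1 = 354 (mod 361)
  r_2 = 6852 (mod 6859)
  r_3 = 102878 (mod 130321)
Final: r = 102878 with f(r) ≡ 0 mod 19^4.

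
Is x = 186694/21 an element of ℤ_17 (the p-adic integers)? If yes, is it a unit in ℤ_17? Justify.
x ∈ ℤ_17 but not a unit; v_17(x) = 3 > 0

ℤ_17 = {x ∈ ℚ_17 : v_17(x) ≥ 0} and ℤ_17^× = {x ∈ ℤ_17 : v_17(x) = 0}. Here v_17(186694/21) = v_17(num) − v_17(den) = 3; compare against these criteria.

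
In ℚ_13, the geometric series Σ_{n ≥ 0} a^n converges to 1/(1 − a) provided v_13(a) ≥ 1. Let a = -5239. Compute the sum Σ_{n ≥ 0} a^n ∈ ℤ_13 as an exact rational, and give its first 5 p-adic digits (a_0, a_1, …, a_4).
Σ a^n = 1/(1 − a) = 1/5240;  first 5 digits = (1, 0, 8, 10, 11)

v_13(a) = 2 ≥ 1, so the series converges in ℤ_13 to 1/(1 − a) = 1/(1 − (-5239)) = 1/5240. Expand this rational in ℤ_13: compute digits iteratively via d_i = x_i mod 13, x_{i+1} = (x_i − d_i)/13. The first 5 digits are (1, 0, 8, 10, 11).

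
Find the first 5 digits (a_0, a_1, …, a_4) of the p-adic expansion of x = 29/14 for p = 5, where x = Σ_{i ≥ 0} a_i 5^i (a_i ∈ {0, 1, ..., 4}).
(a_0, …, a_4) = (1, 2, 0, 1, 3)

v_5(29/14) = 0 (numerator and denominator both coprime to 5), so x ∈ ℤ_5^×. Compute digits iteratively via a_i = x_i mod 5, x_{i+1} = (x_i − a_i)/5, with x_0 = x:
  x_0 = 29/14;  a_0 = 1;  x_1 = (x_0 − 1)/5 = 3/14
  x_1 = 3/14;  a_1 = 2;  x_2 = (x_1 − 2)/5 = -5/14
  x_2 = -5/14;  a_2 = 0;  x_3 = (x_2 − 0)/5 = -1/14
  x_3 = -1/14;  a_3 = 1;  x_4 = (x_3 − 1)/5 = -3/14
  x_4 = -3/14;  a_4 = 3;  x_5 = (x_4 − 3)/5 = -9/14
Digits: (1, 2, 0, 1, 3).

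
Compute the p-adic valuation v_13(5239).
v_13(5239) = 2

v_13(n) is the largest exponent k such that 13^k divides n. Factor out: 5239 = 13^2 · 31. (Sign doesn't affect v_p.) So v_13(5239) = 2.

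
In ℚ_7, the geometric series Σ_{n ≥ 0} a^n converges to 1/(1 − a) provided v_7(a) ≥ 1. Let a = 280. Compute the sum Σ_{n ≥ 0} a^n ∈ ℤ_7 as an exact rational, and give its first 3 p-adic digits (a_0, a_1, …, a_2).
Σ a^n = 1/(1 − a) = -1/279;  first 3 digits = (1, 5, 2)

v_7(a) = 1 ≥ 1, so the series converges in ℤ_7 to 1/(1 − a) = 1/(1 − 280) = -1/279. Expand this rational in ℤ_7: compute digits iteratively via d_i = x_i mod 7, x_{i+1} = (x_i − d_i)/7. The first 3 digits are (1, 5, 2).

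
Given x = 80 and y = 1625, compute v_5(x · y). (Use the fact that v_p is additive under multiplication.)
v_5(130000) = 4

v_p(x) = 1 (factor: 80 = 5^1 · 16); v_p(y) = 3 (factor: 1625 = 5^3 · 13). Additivity: v_p(xy) = v_p(x) + v_p(y) = 1 + 3 = 4. (Direct check: xy = 130000 = 5^4 · (208).)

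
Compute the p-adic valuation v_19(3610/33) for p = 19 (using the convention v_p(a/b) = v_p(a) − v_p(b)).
v_19(3610/33) = 2

Factor powers of 19 from the numerator and denominator of the reduced fraction: 3610 = 19^2 · 10 and 33 = 19^0 · 33. Apply v_p(a/b) = v_p(a) − v_p(b): v_19(3610/33) = 2 − 0 = 2.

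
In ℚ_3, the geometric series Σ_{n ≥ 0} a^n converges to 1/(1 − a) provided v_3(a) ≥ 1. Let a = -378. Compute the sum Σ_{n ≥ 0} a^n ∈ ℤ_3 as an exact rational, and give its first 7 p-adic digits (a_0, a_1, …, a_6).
Σ a^n = 1/(1 − a) = 1/379;  first 7 digits = (1, 0, 0, 1, 1, 1, 0)

v_3(a) = 3 ≥ 1, so the series converges in ℤ_3 to 1/(1 − a) = 1/(1 − (-378)) = 1/379. Expand this rational in ℤ_3: compute digits iteratively via d_i = x_i mod 3, x_{i+1} = (x_i − d_i)/3. The first 7 digits are (1, 0, 0, 1, 1, 1, 0).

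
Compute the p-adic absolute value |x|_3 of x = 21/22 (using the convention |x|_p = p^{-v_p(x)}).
|21/22|_3 = 1/3

Step 1 — compute v_3(x) by factoring powers of 3 out of the numerator and denominator: v_3(21/22) = 1. Step 2 — apply |x|_p = p^{-v_p(x)} = 3^{-1} = 1/3.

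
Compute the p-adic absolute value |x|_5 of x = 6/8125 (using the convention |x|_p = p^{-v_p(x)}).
|6/8125|_5 = 625

Step 1 — compute v_5(x) by factoring powers of 5 out of the numerator and denominator: v_5(6/8125) = -4. Step 2 — apply |x|_p = p^{-v_p(x)} = 5^{4} = 625.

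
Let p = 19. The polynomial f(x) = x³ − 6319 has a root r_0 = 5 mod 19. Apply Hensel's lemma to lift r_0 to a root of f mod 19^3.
r_2 = 3919 (mod 6859)

Hensel: r_{i+1} = r_i − f(r_i)/f′(r_i) mod 19^{i+2}, where f′(x) = 3x². Iterate:
  r_0 = 5 (mod 19)
  r_1 = 309 (mod 361)
  r_2 = 3919 (mod 6859)
Final: r = 3919 with f(r) ≡ 0 mod 19^3.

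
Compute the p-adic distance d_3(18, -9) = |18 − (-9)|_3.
d_3(18, -9) = 1/27

Step 1 — x − y = 18 − (-9) = 27. Step 2 — v_3(27) = 3 (factor: 27 = (3^3 · 1); the sign does not affect v_p). Step 3 — |x − y|_3 = 3^{-3} = 1/27.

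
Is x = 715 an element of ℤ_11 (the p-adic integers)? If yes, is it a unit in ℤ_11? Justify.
x ∈ ℤ_11 but not a unit; v_11(x) = 1 > 0

ℤ_11 = {x ∈ ℚ_11 : v_11(x) ≥ 0} and ℤ_11^× = {x ∈ ℤ_11 : v_11(x) = 0}. Here v_11(715) = v_11(num) − v_11(den) = 1; compare against these criteria.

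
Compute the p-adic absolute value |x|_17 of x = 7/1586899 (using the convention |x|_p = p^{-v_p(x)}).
|7/1586899|_17 = 83521

Step 1 — compute v_17(x) by factoring powers of 17 out of the numerator and denominator: v_17(7/1586899) = -4. Step 2 — apply |x|_p = p^{-v_p(x)} = 17^{4} = 83521.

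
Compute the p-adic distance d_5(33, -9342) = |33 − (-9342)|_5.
d_5(33, -9342) = 1/3125

Step 1 — x − y = 33 − (-9342) = 9375. Step 2 — v_5(9375) = 5 (factor: 9375 = (5^5 · 3); the sign does not affect v_p). Step 3 — |x − y|_5 = 5^{-5} = 1/3125.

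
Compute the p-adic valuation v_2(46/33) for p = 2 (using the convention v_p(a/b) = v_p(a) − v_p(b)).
v_2(46/33) = 1

Factor powers of 2 from the numerator and denominator of the reduced fraction: 46 = 2^1 · 23 and 33 = 2^0 · 33. Apply v_p(a/b) = v_p(a) − v_p(b): v_2(46/33) = 1 − 0 = 1.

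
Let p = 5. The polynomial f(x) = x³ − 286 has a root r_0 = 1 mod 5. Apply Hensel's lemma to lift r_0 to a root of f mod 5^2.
r_1 = 21 (mod 25)

Hensel: r_{i+1} = r_i − f(r_i)/f′(r_i) mod 5^{i+2}, where f′(x) = 3x². Iterate:
  r_0 = 1 (mod 5)
  r_1 = 21 (mod 25)
Final: r = 21 with f(r) ≡ 0 mod 5^2.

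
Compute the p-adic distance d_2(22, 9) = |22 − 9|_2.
d_2(22, 9) = 1

Step 1 — x − y = 22 − 9 = 13. Step 2 — v_2(13) = 0 (factor: 13 = (2^0 · 13); the sign does not affect v_p). Step 3 — |x − y|_2 = 2^{0} = 1.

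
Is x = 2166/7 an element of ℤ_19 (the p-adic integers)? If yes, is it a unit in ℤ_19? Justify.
x ∈ ℤ_19 but not a unit; v_19(x) = 2 > 0

ℤ_19 = {x ∈ ℚ_19 : v_19(x) ≥ 0} and ℤ_19^× = {x ∈ ℤ_19 : v_19(x) = 0}. Here v_19(2166/7) = v_19(num) − v_19(den) = 2; compare against these criteria.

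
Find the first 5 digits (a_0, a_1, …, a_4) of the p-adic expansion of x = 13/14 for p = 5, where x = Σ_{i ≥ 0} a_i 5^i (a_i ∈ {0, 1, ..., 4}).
(a_0, …, a_4) = (2, 3, 4, 3, 1)

v_5(13/14) = 0 (numerator and denominator both coprime to 5), so x ∈ ℤ_5^×. Compute digits iteratively via a_i = x_i mod 5, x_{i+1} = (x_i − a_i)/5, with x_0 = x:
  x_0 = 13/14;  a_0 = 2;  x_1 = (x_0 − 2)/5 = -3/14
  x_1 = -3/14;  a_1 = 3;  x_2 = (x_1 − 3)/5 = -9/14
  x_2 = -9/14;  a_2 = 4;  x_3 = (x_2 − 4)/5 = -13/14
  x_3 = -13/14;  a_3 = 3;  x_4 = (x_3 − 3)/5 = -11/14
  x_4 = -11/14;  a_4 = 1;  x_5 = (x_4 − 1)/5 = -5/14
Digits: (2, 3, 4, 3, 1).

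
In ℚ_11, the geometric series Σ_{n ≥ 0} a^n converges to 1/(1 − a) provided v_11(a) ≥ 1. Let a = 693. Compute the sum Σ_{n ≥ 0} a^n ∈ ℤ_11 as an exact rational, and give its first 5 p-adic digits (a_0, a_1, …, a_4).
Σ a^n = 1/(1 − a) = -1/692;  first 5 digits = (1, 8, 3, 4, 9)

v_11(a) = 1 ≥ 1, so the series converges in ℤ_11 to 1/(1 − a) = 1/(1 − 693) = -1/692. Expand this rational in ℤ_11: compute digits iteratively via d_i = x_i mod 11, x_{i+1} = (x_i − d_i)/11. The first 5 digits are (1, 8, 3, 4, 9).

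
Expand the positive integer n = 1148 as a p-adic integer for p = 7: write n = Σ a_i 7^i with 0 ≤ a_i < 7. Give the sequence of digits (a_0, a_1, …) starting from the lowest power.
(a_0, a_1, …) = (0, 3, 2, 3)

Repeated division by 7 gives the digits low-to-high: 1148 = 3·7^1 + 2·7^2 + 3·7^3. Digit sequence: (0, 3, 2, 3).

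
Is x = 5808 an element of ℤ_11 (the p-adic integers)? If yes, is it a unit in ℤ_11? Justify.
x ∈ ℤ_11 but not a unit; v_11(x) = 2 > 0

ℤ_11 = {x ∈ ℚ_11 : v_11(x) ≥ 0} and ℤ_11^× = {x ∈ ℤ_11 : v_11(x) = 0}. Here v_11(5808) = v_11(num) − v_11(den) = 2; compare against these criteria.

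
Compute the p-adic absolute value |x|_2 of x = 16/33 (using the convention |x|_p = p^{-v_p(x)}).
|16/33|_2 = 1/16

Step 1 — compute v_2(x) by factoring powers of 2 out of the numerator and denominator: v_2(16/33) = 4. Step 2 — apply |x|_p = p^{-v_p(x)} = 2^{-4} = 1/16.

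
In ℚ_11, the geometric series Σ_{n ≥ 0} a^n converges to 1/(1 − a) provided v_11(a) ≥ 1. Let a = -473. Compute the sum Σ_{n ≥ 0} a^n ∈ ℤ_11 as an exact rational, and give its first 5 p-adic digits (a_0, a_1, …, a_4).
Σ a^n = 1/(1 − a) = 1/474;  first 5 digits = (1, 1, 8, 3, 4)

v_11(a) = 1 ≥ 1, so the series converges in ℤ_11 to 1/(1 − a) = 1/(1 − (-473)) = 1/474. Expand this rational in ℤ_11: compute digits iteratively via d_i = x_i mod 11, x_{i+1} = (x_i − d_i)/11. The first 5 digits are (1, 1, 8, 3, 4).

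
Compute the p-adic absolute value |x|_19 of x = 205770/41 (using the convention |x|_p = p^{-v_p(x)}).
|205770/41|_19 = 1/6859

Step 1 — compute v_19(x) by factoring powers of 19 out of the numerator and denominator: v_19(205770/41) = 3. Step 2 — apply |x|_p = p^{-v_p(x)} = 19^{-3} = 1/6859.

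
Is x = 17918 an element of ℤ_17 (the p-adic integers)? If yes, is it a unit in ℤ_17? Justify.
x ∈ ℤ_17 but not a unit; v_17(x) = 2 > 0

ℤ_17 = {x ∈ ℚ_17 : v_17(x) ≥ 0} and ℤ_17^× = {x ∈ ℤ_17 : v_17(x) = 0}. Here v_17(17918) = v_17(num) − v_17(den) = 2; compare against these criteria.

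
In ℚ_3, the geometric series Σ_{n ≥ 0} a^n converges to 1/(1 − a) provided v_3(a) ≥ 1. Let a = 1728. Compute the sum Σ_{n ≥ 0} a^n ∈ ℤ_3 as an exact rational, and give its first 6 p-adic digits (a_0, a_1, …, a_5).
Σ a^n = 1/(1 − a) = -1/1727;  first 6 digits = (1, 0, 0, 1, 0, 1)

v_3(a) = 3 ≥ 1, so the series converges in ℤ_3 to 1/(1 − a) = 1/(1 − 1728) = -1/1727. Expand this rational in ℤ_3: compute digits iteratively via d_i = x_i mod 3, x_{i+1} = (x_i − d_i)/3. The first 6 digits are (1, 0, 0, 1, 0, 1).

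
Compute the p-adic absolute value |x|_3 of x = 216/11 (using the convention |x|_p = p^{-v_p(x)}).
|216/11|_3 = 1/27

Step 1 — compute v_3(x) by factoring powers of 3 out of the numerator and denominator: v_3(216/11) = 3. Step 2 — apply |x|_p = p^{-v_p(x)} = 3^{-3} = 1/27.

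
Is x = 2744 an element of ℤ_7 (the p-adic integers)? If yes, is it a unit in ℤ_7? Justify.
x ∈ ℤ_7 but not a unit; v_7(x) = 3 > 0

ℤ_7 = {x ∈ ℚ_7 : v_7(x) ≥ 0} and ℤ_7^× = {x ∈ ℤ_7 : v_7(x) = 0}. Here v_7(2744) = v_7(num) − v_7(den) = 3; compare against these criteria.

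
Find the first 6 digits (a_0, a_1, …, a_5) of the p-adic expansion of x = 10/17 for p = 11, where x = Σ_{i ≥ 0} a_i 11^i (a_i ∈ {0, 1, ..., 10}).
(a_0, …, a_5) = (9, 7, 9, 3, 10, 1)

v_11(10/17) = 0 (numerator and denominator both coprime to 11), so x ∈ ℤ_11^×. Compute digits iteratively via a_i = x_i mod 11, x_{i+1} = (x_i − a_i)/11, with x_0 = x:
  x_0 = 10/17;  a_0 = 9;  x_1 = (x_0 − 9)/11 = -13/17
  x_1 = -13/17;  a_1 = 7;  x_2 = (x_1 − 7)/11 = -12/17
  x_2 = -12/17;  a_2 = 9;  x_3 = (x_2 − 9)/11 = -15/17
  x_3 = -15/17;  a_3 = 3;  x_4 = (x_3 − 3)/11 = -6/17
  x_4 = -6/17;  a_4 = 10;  x_5 = (x_4 − 10)/11 = -16/17
  x_5 = -16/17;  a_5 = 1;  x_6 = (x_5 − 1)/11 = -3/17
Digits: (9, 7, 9, 3, 10, 1).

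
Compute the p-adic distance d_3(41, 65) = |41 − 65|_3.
d_3(41, 65) = 1/3

Step 1 — x − y = 41 − 65 = -24. Step 2 — v_3(-24) = 1 (factor: -24 = −(3^1 · 8); the sign does not affect v_p). Step 3 — |x − y|_3 = 3^{-1} = 1/3.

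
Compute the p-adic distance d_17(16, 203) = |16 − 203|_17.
d_17(16, 203) = 1/17

Step 1 — x − y = 16 − 203 = -187. Step 2 — v_17(-187) = 1 (factor: -187 = −(17^1 · 11); the sign does not affect v_p). Step 3 — |x − y|_17 = 17^{-1} = 1/17.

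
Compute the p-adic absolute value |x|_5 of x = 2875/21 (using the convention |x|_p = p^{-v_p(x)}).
|2875/21|_5 = 1/125

Step 1 — compute v_5(x) by factoring powers of 5 out of the numerator and denominator: v_5(2875/21) = 3. Step 2 — apply |x|_p = p^{-v_p(x)} = 5^{-3} = 1/125.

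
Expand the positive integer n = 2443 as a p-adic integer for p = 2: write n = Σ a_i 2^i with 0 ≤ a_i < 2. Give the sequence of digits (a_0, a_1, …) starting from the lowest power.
(a_0, a_1, …) = (1, 1, 0, 1, 0, 0, 0, 1, 1, 0, 0, 1)

Repeated division by 2 gives the digits low-to-high: 2443 = 1 + 1·2^1 + 1·2^3 + 1·2^7 + 1·2^8 + 1·2^11. Digit sequence: (1, 1, 0, 1, 0, 0, 0, 1, 1, 0, 0, 1).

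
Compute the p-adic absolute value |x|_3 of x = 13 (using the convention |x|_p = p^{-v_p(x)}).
|13|_3 = 1

Step 1 — compute v_3(x) by factoring powers of 3 out of the numerator and denominator: v_3(13) = 0. Step 2 — apply |x|_p = p^{-v_p(x)} = 3^{0} = 1.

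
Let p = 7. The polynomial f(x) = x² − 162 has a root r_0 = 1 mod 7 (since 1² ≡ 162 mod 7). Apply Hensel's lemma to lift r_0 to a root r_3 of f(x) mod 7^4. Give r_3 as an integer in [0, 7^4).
r_3 = 2115 (mod 2401)

Hensel's recurrence: r_{i+1} = r_i − f(r_i)·(f′(r_i))^{-1} mod 7^{i+2}, with f′(x) = 2x. Iterate:
  r_0 = 1 (mod 7)
  r_1 = 8 (mod 49)
  r_2 = 57 (mod 343)
  r_3 = 2115 (mod 2401)
Final: r_3 = 2115, and one checks f(r_3) ≡ 0 mod 7^4.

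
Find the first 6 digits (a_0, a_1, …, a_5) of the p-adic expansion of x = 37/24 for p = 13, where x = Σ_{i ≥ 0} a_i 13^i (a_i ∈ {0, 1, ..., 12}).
(a_0, …, a_5) = (1, 6, 12, 5, 12, 5)

v_13(37/24) = 0 (numerator and denominator both coprime to 13), so x ∈ ℤ_13^×. Compute digits iteratively via a_i = x_i mod 13, x_{i+1} = (x_i − a_i)/13, with x_0 = x:
  x_0 = 37/24;  a_0 = 1;  x_1 = (x_0 − 1)/13 = 1/24
  x_1 = 1/24;  a_1 = 6;  x_2 = (x_1 − 6)/13 = -11/24
  x_2 = -11/24;  a_2 = 12;  x_3 = (x_2 − 12)/13 = -23/24
  x_3 = -23/24;  a_3 = 5;  x_4 = (x_3 − 5)/13 = -11/24
  x_4 = -11/24;  a_4 = 12;  x_5 = (x_4 − 12)/13 = -23/24
  x_5 = -23/24;  a_5 = 5;  x_6 = (x_5 − 5)/13 = -11/24
Digits: (1, 6, 12, 5, 12, 5).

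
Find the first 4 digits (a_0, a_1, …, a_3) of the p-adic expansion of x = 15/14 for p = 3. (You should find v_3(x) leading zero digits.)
(a_0, …, a_3) = (0, 1, 0, 1)

v_3(15/14) = 1, so a_0 = ... = a_0 = 0. Factor out: x = 3^1 · u with u = 5/14 a unit in ℤ_3. Expand u iteratively via a_{v+i} = u_i mod 3, u_{i+1} = (u_i − a_{v+i})/3:
  u_0 = 5/14;  a_1 = 1;  u_1 = (u_0 − 1)/3 = -3/14
  u_1 = -3/14;  a_2 = 0;  u_2 = (u_1 − 0)/3 = -1/14
  u_2 = -1/14;  a_3 = 1;  u_3 = (u_2 − 1)/3 = -5/14
Digits: (0, 1, 0, 1).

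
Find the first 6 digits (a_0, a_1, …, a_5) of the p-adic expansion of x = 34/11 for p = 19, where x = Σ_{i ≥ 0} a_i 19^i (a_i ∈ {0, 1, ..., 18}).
(a_0, …, a_5) = (10, 10, 15, 13, 1, 12)

v_19(34/11) = 0 (numerator and denominator both coprime to 19), so x ∈ ℤ_19^×. Compute digits iteratively via a_i = x_i mod 19, x_{i+1} = (x_i − a_i)/19, with x_0 = x:
  x_0 = 34/11;  a_0 = 10;  x_1 = (x_0 − 10)/19 = -4/11
  x_1 = -4/11;  a_1 = 10;  x_2 = (x_1 − 10)/19 = -6/11
  x_2 = -6/11;  a_2 = 15;  x_3 = (x_2 − 15)/19 = -9/11
  x_3 = -9/11;  a_3 = 13;  x_4 = (x_3 − 13)/19 = -8/11
  x_4 = -8/11;  a_4 = 1;  x_5 = (x_4 − 1)/19 = -1/11
  x_5 = -1/11;  a_5 = 12;  x_6 = (x_5 − 12)/19 = -7/11
Digits: (10, 10, 15, 13, 1, 12).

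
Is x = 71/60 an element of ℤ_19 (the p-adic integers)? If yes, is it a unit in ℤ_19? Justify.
x ∈ ℤ_19^× (unit); v_19(x) = 0

ℤ_19 = {x ∈ ℚ_19 : v_19(x) ≥ 0} and ℤ_19^× = {x ∈ ℤ_19 : v_19(x) = 0}. Here v_19(71/60) = v_19(num) − v_19(den) = 0; compare against these criteria.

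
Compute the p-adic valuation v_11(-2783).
v_11(-2783) = 2

v_11(n) is the largest exponent k such that 11^k divides n. Factor out: -2783 = -11^2 · 23. (Sign doesn't affect v_p.) So v_11(-2783) = 2.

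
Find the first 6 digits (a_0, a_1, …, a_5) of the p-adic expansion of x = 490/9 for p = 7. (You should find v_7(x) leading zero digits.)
(a_0, …, a_5) = (0, 0, 5, 1, 6, 3)

v_7(490/9) = 2, so a_0 = ... = a_1 = 0. Factor out: x = 7^2 · u with u = 10/9 a unit in ℤ_7. Expand u iteratively via a_{v+i} = u_i mod 7, u_{i+1} = (u_i − a_{v+i})/7:
  u_0 = 10/9;  a_2 = 5;  u_1 = (u_0 − 5)/7 = -5/9
  u_1 = -5/9;  a_3 = 1;  u_2 = (u_1 − 1)/7 = -2/9
  u_2 = -2/9;  a_4 = 6;  u_3 = (u_2 − 6)/7 = -8/9
  u_3 = -8/9;  a_5 = 3;  u_4 = (u_3 − 3)/7 = -5/9
Digits: (0, 0, 5, 1, 6, 3).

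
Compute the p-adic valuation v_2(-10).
v_2(-10) = 1

v_2(n) is the largest exponent k such that 2^k divides n. Factor out: -10 = -2^1 · 5. (Sign doesn't affect v_p.) So v_2(-10) = 1.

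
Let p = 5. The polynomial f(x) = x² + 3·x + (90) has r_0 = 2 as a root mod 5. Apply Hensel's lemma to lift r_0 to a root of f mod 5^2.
r_1 = 2 (mod 25)

Hensel: r_{i+1} = r_i − f(r_i)·(f′(r_i))^{-1} mod 5^{i+2}, f′(x) = 2x + 3. Iterate:
  r_0 = 2 (mod 5)
  r_1 = 2 (mod 25)
Final: r = 2 satisfies f(r) ≡ 0 mod 5^2.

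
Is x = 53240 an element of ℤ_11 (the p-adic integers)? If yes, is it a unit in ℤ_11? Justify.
x ∈ ℤ_11 but not a unit; v_11(x) = 3 > 0

ℤ_11 = {x ∈ ℚ_11 : v_11(x) ≥ 0} and ℤ_11^× = {x ∈ ℤ_11 : v_11(x) = 0}. Here v_11(53240) = v_11(num) − v_11(den) = 3; compare against these criteria.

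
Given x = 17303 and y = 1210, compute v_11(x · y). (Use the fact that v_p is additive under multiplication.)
v_11(20936630) = 5

v_p(x) = 3 (factor: 17303 = 11^3 · 13); v_p(y) = 2 (factor: 1210 = 11^2 · 10). Additivity: v_p(xy) = v_p(x) + v_p(y) = 3 + 2 = 5. (Direct check: xy = 20936630 = 11^5 · (130).)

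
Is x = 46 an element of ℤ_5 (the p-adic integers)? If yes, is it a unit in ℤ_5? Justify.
x ∈ ℤ_5^× (unit); v_5(x) = 0

ℤ_5 = {x ∈ ℚ_5 : v_5(x) ≥ 0} and ℤ_5^× = {x ∈ ℤ_5 : v_5(x) = 0}. Here v_5(46) = v_5(num) − v_5(den) = 0; compare against these criteria.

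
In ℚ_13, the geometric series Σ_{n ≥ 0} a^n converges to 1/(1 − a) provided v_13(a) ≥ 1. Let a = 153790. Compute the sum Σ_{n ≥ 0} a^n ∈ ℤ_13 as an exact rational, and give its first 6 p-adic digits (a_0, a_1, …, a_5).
Σ a^n = 1/(1 − a) = -1/153789;  first 6 digits = (1, 0, 0, 5, 5, 0)

v_13(a) = 3 ≥ 1, so the series converges in ℤ_13 to 1/(1 − a) = 1/(1 − 153790) = -1/153789. Expand this rational in ℤ_13: compute digits iteratively via d_i = x_i mod 13, x_{i+1} = (x_i − d_i)/13. The first 6 digits are (1, 0, 0, 5, 5, 0).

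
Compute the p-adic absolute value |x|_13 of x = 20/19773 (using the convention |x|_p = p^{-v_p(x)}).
|20/19773|_13 = 2197

Step 1 — compute v_13(x) by factoring powers of 13 out of the numerator and denominator: v_13(20/19773) = -3. Step 2 — apply |x|_p = p^{-v_p(x)} = 13^{3} = 2197.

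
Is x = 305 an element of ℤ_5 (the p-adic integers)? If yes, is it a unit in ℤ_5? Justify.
x ∈ ℤ_5 but not a unit; v_5(x) = 1 > 0

ℤ_5 = {x ∈ ℚ_5 : v_5(x) ≥ 0} and ℤ_5^× = {x ∈ ℤ_5 : v_5(x) = 0}. Here v_5(305) = v_5(num) − v_5(den) = 1; compare against these criteria.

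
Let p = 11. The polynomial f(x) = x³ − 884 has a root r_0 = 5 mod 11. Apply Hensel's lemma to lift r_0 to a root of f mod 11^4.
r_3 = 8519 (mod 14641)

Hensel: r_{i+1} = r_i − f(r_i)/f′(r_i) mod 11^{i+2}, where f′(x) = 3x². Iterate:
  r_0 = 5 (mod 11)
  r_1 = 49 (mod 121)
  r_2 = 533 (mod 1331)
  r_3 = 8519 (mod 14641)
Final: r = 8519 with f(r) ≡ 0 mod 11^4.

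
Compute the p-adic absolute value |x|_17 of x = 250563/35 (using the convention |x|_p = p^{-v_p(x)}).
|250563/35|_17 = 1/83521

Step 1 — compute v_17(x) by factoring powers of 17 out of the numerator and denominator: v_17(250563/35) = 4. Step 2 — apply |x|_p = p^{-v_p(x)} = 17^{-4} = 1/83521.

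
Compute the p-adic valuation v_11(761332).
v_11(761332) = 4

v_11(n) is the largest exponent k such that 11^k divides n. Factor out: 761332 = 11^4 · 52. (Sign doesn't affect v_p.) So v_11(761332) = 4.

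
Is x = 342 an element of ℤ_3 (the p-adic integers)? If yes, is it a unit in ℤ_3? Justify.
x ∈ ℤ_3 but not a unit; v_3(x) = 2 > 0

ℤ_3 = {x ∈ ℚ_3 : v_3(x) ≥ 0} and ℤ_3^× = {x ∈ ℤ_3 : v_3(x) = 0}. Here v_3(342) = v_3(num) − v_3(den) = 2; compare against these criteria.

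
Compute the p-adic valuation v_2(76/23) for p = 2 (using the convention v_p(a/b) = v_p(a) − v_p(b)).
v_2(76/23) = 2

Factor powers of 2 from the numerator and denominator of the reduced fraction: 76 = 2^2 · 19 and 23 = 2^0 · 23. Apply v_p(a/b) = v_p(a) − v_p(b): v_2(76/23) = 2 − 0 = 2.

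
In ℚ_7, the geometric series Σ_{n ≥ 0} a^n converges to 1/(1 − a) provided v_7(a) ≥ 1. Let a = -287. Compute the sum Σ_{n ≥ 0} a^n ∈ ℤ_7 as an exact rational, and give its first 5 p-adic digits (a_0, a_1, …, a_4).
Σ a^n = 1/(1 − a) = 1/288;  first 5 digits = (1, 1, 2, 2, 3)

v_7(a) = 1 ≥ 1, so the series converges in ℤ_7 to 1/(1 − a) = 1/(1 − (-287)) = 1/288. Expand this rational in ℤ_7: compute digits iteratively via d_i = x_i mod 7, x_{i+1} = (x_i − d_i)/7. The first 5 digits are (1, 1, 2, 2, 3).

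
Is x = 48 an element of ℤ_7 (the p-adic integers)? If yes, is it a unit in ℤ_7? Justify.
x ∈ ℤ_7^× (unit); v_7(x) = 0

ℤ_7 = {x ∈ ℚ_7 : v_7(x) ≥ 0} and ℤ_7^× = {x ∈ ℤ_7 : v_7(x) = 0}. Here v_7(48) = v_7(num) − v_7(den) = 0; compare against these criteria.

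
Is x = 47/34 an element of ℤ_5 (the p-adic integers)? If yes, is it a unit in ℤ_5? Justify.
x ∈ ℤ_5^× (unit); v_5(x) = 0

ℤ_5 = {x ∈ ℚ_5 : v_5(x) ≥ 0} and ℤ_5^× = {x ∈ ℤ_5 : v_5(x) = 0}. Here v_5(47/34) = v_5(num) − v_5(den) = 0; compare against these criteria.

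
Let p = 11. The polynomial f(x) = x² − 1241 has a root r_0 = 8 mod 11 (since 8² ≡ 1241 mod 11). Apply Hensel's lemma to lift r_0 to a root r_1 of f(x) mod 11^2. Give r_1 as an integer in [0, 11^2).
r_1 = 74 (mod 121)

Hensel's recurrence: r_{i+1} = r_i − f(r_i)·(f′(r_i))^{-1} mod 11^{i+2}, with f′(x) = 2x. Iterate:
  r_0 = 8 (mod 11)
  r_1 = 74 (mod 121)
Final: r_1 = 74, and one checks f(r_1) ≡ 0 mod 11^2.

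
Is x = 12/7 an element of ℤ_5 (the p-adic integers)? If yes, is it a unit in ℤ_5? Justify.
x ∈ ℤ_5^× (unit); v_5(x) = 0

ℤ_5 = {x ∈ ℚ_5 : v_5(x) ≥ 0} and ℤ_5^× = {x ∈ ℤ_5 : v_5(x) = 0}. Here v_5(12/7) = v_5(num) − v_5(den) = 0; compare against these criteria.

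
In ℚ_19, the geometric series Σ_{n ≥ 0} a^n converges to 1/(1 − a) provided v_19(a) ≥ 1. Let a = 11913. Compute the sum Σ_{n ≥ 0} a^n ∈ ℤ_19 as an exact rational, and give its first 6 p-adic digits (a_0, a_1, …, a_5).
Σ a^n = 1/(1 − a) = -1/11912;  first 6 digits = (1, 0, 14, 1, 6, 0)

v_19(a) = 2 ≥ 1, so the series converges in ℤ_19 to 1/(1 − a) = 1/(1 − 11913) = -1/11912. Expand this rational in ℤ_19: compute digits iteratively via d_i = x_i mod 19, x_{i+1} = (x_i − d_i)/19. The first 6 digits are (1, 0, 14, 1, 6, 0).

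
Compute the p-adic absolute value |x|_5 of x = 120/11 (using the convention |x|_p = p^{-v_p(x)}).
|120/11|_5 = 1/5

Step 1 — compute v_5(x) by factoring powers of 5 out of the numerator and denominator: v_5(120/11) = 1. Step 2 — apply |x|_p = p^{-v_p(x)} = 5^{-1} = 1/5.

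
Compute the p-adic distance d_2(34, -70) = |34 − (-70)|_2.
d_2(34, -70) = 1/8

Step 1 — x − y = 34 − (-70) = 104. Step 2 — v_2(104) = 3 (factor: 104 = (2^3 · 13); the sign does not affect v_p). Step 3 — |x − y|_2 = 2^{-3} = 1/8.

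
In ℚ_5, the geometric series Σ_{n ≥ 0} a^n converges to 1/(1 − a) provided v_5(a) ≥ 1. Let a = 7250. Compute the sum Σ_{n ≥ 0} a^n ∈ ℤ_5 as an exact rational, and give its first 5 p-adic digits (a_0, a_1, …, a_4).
Σ a^n = 1/(1 − a) = -1/7249;  first 5 digits = (1, 0, 0, 3, 1)

v_5(a) = 3 ≥ 1, so the series converges in ℤ_5 to 1/(1 − a) = 1/(1 − 7250) = -1/7249. Expand this rational in ℤ_5: compute digits iteratively via d_i = x_i mod 5, x_{i+1} = (x_i − d_i)/5. The first 5 digits are (1, 0, 0, 3, 1).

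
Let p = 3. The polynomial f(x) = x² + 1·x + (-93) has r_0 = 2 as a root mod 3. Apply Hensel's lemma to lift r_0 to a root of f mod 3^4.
r_3 = 77 (mod 81)

Hensel: r_{i+1} = r_i − f(r_i)·(f′(r_i))^{-1} mod 3^{i+2}, f′(x) = 2x + 1. Iterate:
  r_0 = 2 (mod 3)
  r_1 = 5 (mod 9)
  r_2 = 23 (mod 27)
  r_3 = 77 (mod 81)
Final: r = 77 satisfies f(r) ≡ 0 mod 3^4.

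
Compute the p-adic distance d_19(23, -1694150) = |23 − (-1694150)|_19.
d_19(23, -1694150) = 1/130321

Step 1 — x − y = 23 − (-1694150) = 1694173. Step 2 — v_19(1694173) = 4 (factor: 1694173 = (19^4 · 13); the sign does not affect v_p). Step 3 — |x − y|_19 = 19^{-4} = 1/130321.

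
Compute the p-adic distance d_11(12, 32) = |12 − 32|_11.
d_11(12, 32) = 1

Step 1 — x − y = 12 − 32 = -20. Step 2 — v_11(-20) = 0 (factor: -20 = −(11^0 · 20); the sign does not affect v_p). Step 3 — |x − y|_11 = 11^{0} = 1.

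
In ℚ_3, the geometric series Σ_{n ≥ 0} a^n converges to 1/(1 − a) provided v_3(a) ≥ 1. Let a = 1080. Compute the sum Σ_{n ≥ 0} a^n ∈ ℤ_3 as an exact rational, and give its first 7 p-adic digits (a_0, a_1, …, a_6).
Σ a^n = 1/(1 − a) = -1/1079;  first 7 digits = (1, 0, 0, 1, 1, 1, 2)

v_3(a) = 3 ≥ 1, so the series converges in ℤ_3 to 1/(1 − a) = 1/(1 − 1080) = -1/1079. Expand this rational in ℤ_3: compute digits iteratively via d_i = x_i mod 3, x_{i+1} = (x_i − d_i)/3. The first 7 digits are (1, 0, 0, 1, 1, 1, 2).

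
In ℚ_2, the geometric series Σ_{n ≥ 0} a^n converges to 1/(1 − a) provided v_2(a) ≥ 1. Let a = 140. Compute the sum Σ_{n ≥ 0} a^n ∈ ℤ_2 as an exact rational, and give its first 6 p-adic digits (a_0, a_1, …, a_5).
Σ a^n = 1/(1 − a) = -1/139;  first 6 digits = (1, 0, 1, 1, 1, 0)

v_2(a) = 2 ≥ 1, so the series converges in ℤ_2 to 1/(1 − a) = 1/(1 − 140) = -1/139. Expand this rational in ℤ_2: compute digits iteratively via d_i = x_i mod 2, x_{i+1} = (x_i − d_i)/2. The first 6 digits are (1, 0, 1, 1, 1, 0).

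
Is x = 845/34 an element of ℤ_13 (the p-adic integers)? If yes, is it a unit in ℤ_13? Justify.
x ∈ ℤ_13 but not a unit; v_13(x) = 2 > 0

ℤ_13 = {x ∈ ℚ_13 : v_13(x) ≥ 0} and ℤ_13^× = {x ∈ ℤ_13 : v_13(x) = 0}. Here v_13(845/34) = v_13(num) − v_13(den) = 2; compare against these criteria.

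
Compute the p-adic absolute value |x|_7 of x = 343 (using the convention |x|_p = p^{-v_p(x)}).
|343|_7 = 1/343

Step 1 — compute v_7(x) by factoring powers of 7 out of the numerator and denominator: v_7(343) = 3. Step 2 — apply |x|_p = p^{-v_p(x)} = 7^{-3} = 1/343.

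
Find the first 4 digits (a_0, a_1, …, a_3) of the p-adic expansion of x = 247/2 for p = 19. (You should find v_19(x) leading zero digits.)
(a_0, …, a_3) = (0, 16, 9, 9)

v_19(247/2) = 1, so a_0 = ... = a_0 = 0. Factor out: x = 19^1 · u with u = 13/2 a unit in ℤ_19. Expand u iteratively via a_{v+i} = u_i mod 19, u_{i+1} = (u_i − a_{v+i})/19:
  u_0 = 13/2;  a_1 = 16;  u_1 = (u_0 − 16)/19 = -1/2
  u_1 = -1/2;  a_2 = 9;  u_2 = (u_1 − 9)/19 = -1/2
  u_2 = -1/2;  a_3 = 9;  u_3 = (u_2 − 9)/19 = -1/2
Digits: (0, 16, 9, 9).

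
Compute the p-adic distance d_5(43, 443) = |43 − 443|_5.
d_5(43, 443) = 1/25

Step 1 — x − y = 43 − 443 = -400. Step 2 — v_5(-400) = 2 (factor: -400 = −(5^2 · 16); the sign does not affect v_p). Step 3 — |x − y|_5 = 5^{-2} = 1/25.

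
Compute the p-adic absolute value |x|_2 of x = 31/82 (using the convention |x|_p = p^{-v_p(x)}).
|31/82|_2 = 2

Step 1 — compute v_2(x) by factoring powers of 2 out of the numerator and denominator: v_2(31/82) = -1. Step 2 — apply |x|_p = p^{-v_p(x)} = 2^{1} = 2.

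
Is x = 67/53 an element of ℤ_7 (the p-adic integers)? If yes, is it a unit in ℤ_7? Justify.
x ∈ ℤ_7^× (unit); v_7(x) = 0

ℤ_7 = {x ∈ ℚ_7 : v_7(x) ≥ 0} and ℤ_7^× = {x ∈ ℤ_7 : v_7(x) = 0}. Here v_7(67/53) = v_7(num) − v_7(den) = 0; compare against these criteria.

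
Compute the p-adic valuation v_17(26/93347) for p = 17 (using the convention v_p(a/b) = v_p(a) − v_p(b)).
v_17(26/93347) = -3

Factor powers of 17 from the numerator and denominator of the reduced fraction: 26 = 17^0 · 26 and 93347 = 17^3 · 19. Apply v_p(a/b) = v_p(a) − v_p(b): v_17(26/93347) = 0 − 3 = -3.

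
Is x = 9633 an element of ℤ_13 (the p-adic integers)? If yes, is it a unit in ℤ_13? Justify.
x ∈ ℤ_13 but not a unit; v_13(x) = 2 > 0

ℤ_13 = {x ∈ ℚ_13 : v_13(x) ≥ 0} and ℤ_13^× = {x ∈ ℤ_13 : v_13(x) = 0}. Here v_13(9633) = v_13(num) − v_13(den) = 2; compare against these criteria.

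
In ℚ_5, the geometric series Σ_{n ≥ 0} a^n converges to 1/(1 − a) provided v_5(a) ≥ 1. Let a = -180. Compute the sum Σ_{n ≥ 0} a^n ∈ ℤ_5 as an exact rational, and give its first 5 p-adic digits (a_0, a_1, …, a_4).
Σ a^n = 1/(1 − a) = 1/181;  first 5 digits = (1, 4, 3, 1, 1)

v_5(a) = 1 ≥ 1, so the series converges in ℤ_5 to 1/(1 − a) = 1/(1 − (-180)) = 1/181. Expand this rational in ℤ_5: compute digits iteratively via d_i = x_i mod 5, x_{i+1} = (x_i − d_i)/5. The first 5 digits are (1, 4, 3, 1, 1).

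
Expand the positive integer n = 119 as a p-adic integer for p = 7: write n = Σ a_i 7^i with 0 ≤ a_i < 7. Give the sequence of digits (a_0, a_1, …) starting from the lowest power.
(a_0, a_1, …) = (0, 3, 2)

Repeated division by 7 gives the digits low-to-high: 119 = 3·7^1 + 2·7^2. Digit sequence: (0, 3, 2).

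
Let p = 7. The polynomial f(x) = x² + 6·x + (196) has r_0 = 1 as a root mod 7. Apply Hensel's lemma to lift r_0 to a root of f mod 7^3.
r_2 = 141 (mod 343)

Hensel: r_{i+1} = r_i − f(r_i)·(f′(r_i))^{-1} mod 7^{i+2}, f′(x) = 2x + 6. Iterate:
  r_0 = 1 (mod 7)
  r_1 = 43 (mod 49)
  r_2 = 141 (mod 343)
Final: r = 141 satisfies f(r) ≡ 0 mod 7^3.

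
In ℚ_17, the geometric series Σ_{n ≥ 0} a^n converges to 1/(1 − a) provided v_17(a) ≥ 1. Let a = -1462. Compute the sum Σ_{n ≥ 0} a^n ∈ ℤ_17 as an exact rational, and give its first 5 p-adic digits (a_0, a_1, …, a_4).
Σ a^n = 1/(1 − a) = 1/1463;  first 5 digits = (1, 16, 12, 8, 11)

v_17(a) = 1 ≥ 1, so the series converges in ℤ_17 to 1/(1 − a) = 1/(1 − (-1462)) = 1/1463. Expand this rational in ℤ_17: compute digits iteratively via d_i = x_i mod 17, x_{i+1} = (x_i − d_i)/17. The first 5 digits are (1, 16, 12, 8, 11).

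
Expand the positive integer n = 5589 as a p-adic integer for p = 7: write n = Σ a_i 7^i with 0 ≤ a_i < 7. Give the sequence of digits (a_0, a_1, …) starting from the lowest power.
(a_0, a_1, …) = (3, 0, 2, 2, 2)

Repeated division by 7 gives the digits low-to-high: 5589 = 3 + 2·7^2 + 2·7^3 + 2·7^4. Digit sequence: (3, 0, 2, 2, 2).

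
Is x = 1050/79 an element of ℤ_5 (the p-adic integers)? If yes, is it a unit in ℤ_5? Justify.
x ∈ ℤ_5 but not a unit; v_5(x) = 2 > 0

ℤ_5 = {x ∈ ℚ_5 : v_5(x) ≥ 0} and ℤ_5^× = {x ∈ ℤ_5 : v_5(x) = 0}. Here v_5(1050/79) = v_5(num) − v_5(den) = 2; compare against these criteria.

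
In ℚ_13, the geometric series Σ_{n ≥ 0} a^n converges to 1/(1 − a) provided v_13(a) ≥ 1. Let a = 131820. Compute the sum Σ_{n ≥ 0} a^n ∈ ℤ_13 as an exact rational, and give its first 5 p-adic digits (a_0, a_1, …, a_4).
Σ a^n = 1/(1 − a) = -1/131819;  first 5 digits = (1, 0, 0, 8, 4)

v_13(a) = 3 ≥ 1, so the series converges in ℤ_13 to 1/(1 − a) = 1/(1 − 131820) = -1/131819. Expand this rational in ℤ_13: compute digits iteratively via d_i = x_i mod 13, x_{i+1} = (x_i − d_i)/13. The first 5 digits are (1, 0, 0, 8, 4).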